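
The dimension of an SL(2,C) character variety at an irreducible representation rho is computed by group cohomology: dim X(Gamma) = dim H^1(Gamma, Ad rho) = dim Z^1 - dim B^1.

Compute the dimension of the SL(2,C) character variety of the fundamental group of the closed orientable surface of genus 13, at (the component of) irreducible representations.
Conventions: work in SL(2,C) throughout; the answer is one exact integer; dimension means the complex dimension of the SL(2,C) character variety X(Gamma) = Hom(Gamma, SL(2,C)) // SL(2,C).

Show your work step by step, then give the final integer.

pi_1 of the closed genus-13 surface has 26 generators bound by the single product-of-commutators relator.
A cocycle assigns one sl_2 vector per generator subject to the relator condition d_2(z) = 0: dim of the unconstrained space is 3*2g = 78.
H^2 = coker(d_2) is dual to H^0 = 0 at irreducible rho (Poincare duality), so d_2 is onto: dim Z^1 = 75.
As always at irreducible rho, dim B^1 = 3.
dim X = dim H^1 = 75 - 3 = 72.

72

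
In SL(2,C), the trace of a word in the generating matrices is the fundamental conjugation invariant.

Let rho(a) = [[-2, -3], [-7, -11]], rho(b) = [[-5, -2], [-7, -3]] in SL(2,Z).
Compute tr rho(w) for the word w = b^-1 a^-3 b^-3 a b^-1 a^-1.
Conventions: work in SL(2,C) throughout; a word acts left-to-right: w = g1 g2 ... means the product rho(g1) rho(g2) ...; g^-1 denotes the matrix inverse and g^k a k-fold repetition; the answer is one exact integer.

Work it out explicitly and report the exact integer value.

1523262728

rho(b^-1) = [[-3, 2], [7, -5]]
... * rho(a^-1) = [[-11, 3], [7, -2]]  ->  [[47, -13], [-112, 31]]
... * rho(a^-1) = [[-11, 3], [7, -2]]  ->  [[-608, 167], [1449, -398]]
... * rho(a^-1) = [[-11, 3], [7, -2]]  ->  [[7857, -2158], [-18725, 5143]]
... * rho(b^-1) = [[-3, 2], [7, -5]]  ->  [[-38677, 26504], [92176, -63165]]
... * rho(b^-1) = [[-3, 2], [7, -5]]  ->  [[301559, -209874], [-718683, 500177]]
... * rho(b^-1) = [[-3, 2], [7, -5]]  ->  [[-2373795, 1652488], [5657288, -3938251]]
... * rho(a) = [[-2, -3], [-7, -11]]  ->  [[-6819826, -11055983], [16253181, 26348897]]
... * rho(b^-1) = [[-3, 2], [7, -5]]  ->  [[-56932403, 41640263], [135682736, -99238123]]
... * rho(a^-1) = [[-11, 3], [7, -2]]  ->  [[917738274, -254077735], [-2187176957, 605524454]]
tr = 917738274 + 605524454 = 1523262728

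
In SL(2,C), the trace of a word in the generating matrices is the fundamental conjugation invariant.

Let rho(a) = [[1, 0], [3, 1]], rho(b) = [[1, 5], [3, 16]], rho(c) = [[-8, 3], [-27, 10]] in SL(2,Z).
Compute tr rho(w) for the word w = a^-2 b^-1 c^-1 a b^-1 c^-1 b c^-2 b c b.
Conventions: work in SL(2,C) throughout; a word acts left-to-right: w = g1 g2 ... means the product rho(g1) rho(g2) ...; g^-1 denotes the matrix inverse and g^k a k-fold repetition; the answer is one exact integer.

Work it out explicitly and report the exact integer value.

-1609

rho(a^-1) = [[1, 0], [-3, 1]]
... * rho(a^-1) = [[1, 0], [-3, 1]]  ->  [[1, 0], [-6, 1]]
... * rho(b^-1) = [[16, -5], [-3, 1]]  ->  [[16, -5], [-99, 31]]
... * rho(c^-1) = [[10, -3], [27, -8]]  ->  [[25, -8], [-153, 49]]
... * rho(a) = [[1, 0], [3, 1]]  ->  [[1, -8], [-6, 49]]
... * rho(b^-1) = [[16, -5], [-3, 1]]  ->  [[40, -13], [-243, 79]]
... * rho(c^-1) = [[10, -3], [27, -8]]  ->  [[49, -16], [-297, 97]]
... * rho(b) = [[1, 5], [3, 16]]  ->  [[1, -11], [-6, 67]]
... * rho(c^-1) = [[10, -3], [27, -8]]  ->  [[-287, 85], [1749, -518]]
... * rho(c^-1) = [[10, -3], [27, -8]]  ->  [[-575, 181], [3504, -1103]]
... * rho(b) = [[1, 5], [3, 16]]  ->  [[-32, 21], [195, -128]]
... * rho(c) = [[-8, 3], [-27, 10]]  ->  [[-311, 114], [1896, -695]]
... * rho(b) = [[1, 5], [3, 16]]  ->  [[31, 269], [-189, -1640]]
tr = 31 + -1640 = -1609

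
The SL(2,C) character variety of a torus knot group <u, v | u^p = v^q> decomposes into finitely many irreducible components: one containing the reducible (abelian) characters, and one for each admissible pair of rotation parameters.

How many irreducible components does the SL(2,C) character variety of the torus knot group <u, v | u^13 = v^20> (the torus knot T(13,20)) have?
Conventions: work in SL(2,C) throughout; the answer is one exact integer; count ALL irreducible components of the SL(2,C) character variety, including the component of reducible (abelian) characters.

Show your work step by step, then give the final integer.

Gamma = < u, v | u^13 = v^20 > (torus knot T(13,20)); the central element u^13 = v^20 acts as +I or -I in any irreducible SL(2,C) representation.
On an irreducible component, tr(u) is locked at 2*cos(pi*alpha/13) for some alpha in 1..12, and tr(v) at 2*cos(pi*beta/20) for some beta in 1..19.
The two central values (-1)^alpha I and (-1)^beta I must be the same matrix, so alpha and beta share a parity.
Counting: 6 odd alphas x 10 odd betas + 6 even alphas x 9 even betas = 60 + 54 = 114.
That is 114 components of irreducible characters, and with the reducible (abelian) component the total is 115.

115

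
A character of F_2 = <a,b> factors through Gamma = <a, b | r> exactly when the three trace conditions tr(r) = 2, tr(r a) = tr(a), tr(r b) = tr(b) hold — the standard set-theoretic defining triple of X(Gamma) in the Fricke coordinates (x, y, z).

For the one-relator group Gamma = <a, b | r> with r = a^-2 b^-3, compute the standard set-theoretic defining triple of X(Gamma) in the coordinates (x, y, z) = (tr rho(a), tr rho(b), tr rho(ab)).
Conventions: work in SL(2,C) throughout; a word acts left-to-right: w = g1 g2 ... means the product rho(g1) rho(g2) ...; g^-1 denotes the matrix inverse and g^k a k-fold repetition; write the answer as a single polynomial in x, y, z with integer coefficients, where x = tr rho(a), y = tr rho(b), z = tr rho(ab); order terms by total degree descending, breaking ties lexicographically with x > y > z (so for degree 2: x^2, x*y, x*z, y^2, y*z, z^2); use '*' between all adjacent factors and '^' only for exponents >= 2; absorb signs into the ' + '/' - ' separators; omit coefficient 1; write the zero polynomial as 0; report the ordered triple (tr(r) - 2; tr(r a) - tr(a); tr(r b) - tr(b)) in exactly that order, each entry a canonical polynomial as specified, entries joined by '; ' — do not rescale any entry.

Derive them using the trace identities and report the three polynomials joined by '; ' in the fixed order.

tr(a^-1) = tr(a) = x
tr(a^-2) = tr(a^-1) tr(a) - tr(1)   [inverse elimination on a] = x^2 - 2
tr(a^-1 b) = tr(b) tr(a) - tr(b a)   [inverse elimination on a] = x*y - z
tr(a^-2 b) = tr(a^-1 b) tr(a) - tr(a^-1 b a)   [inverse elimination on a] = x^2*y - x*z - y
tr(a^-2 b^-1) = tr(a^-2) tr(b) - tr(a^-2 b)   [inverse elimination on b] = x*z - y
tr(b^-1 a^-2 b^-1) = tr(a^-2 b^-1) tr(b) - tr(a^-2)   [inverse elimination on b] = x*y*z - x^2 - y^2 + 2
tr(a^-2 b^-3) = tr(b^-1 a^-2 b^-1) tr(b) - tr(b^-1 a^-2)   [inverse elimination on b] = x*y^2*z - x^2*y - y^3 - x*z + 3*y
so tr(b^-2) = tr(b^-1) tr(b) - tr(1)   [inverse elimination on b] = y^2 - 2
tr(b^-2 a) = tr(a b^-1) tr(b) - tr(a)   [inverse elimination on b] = x*y^2 - y*z - x
so tr(b^-2 a^-1) = tr(b^-2) tr(a) - tr(b^-2 a)   [inverse elimination on a] = y*z - x
reduce: tr(a^-1 b^-3) = tr(b^-2 a^-1) tr(b) - tr(b^-2 a^-1 b)   [inverse elimination on b] = y^2*z - x*y - z
assemble the triple (tr(r) - 2; tr(r a) - x; tr(r b) - y)

x*y^2*z - x^2*y - y^3 - x*z + 3*y - 2; y^2*z - x*y - x - z; x*y*z - x^2 - y^2 - y + 2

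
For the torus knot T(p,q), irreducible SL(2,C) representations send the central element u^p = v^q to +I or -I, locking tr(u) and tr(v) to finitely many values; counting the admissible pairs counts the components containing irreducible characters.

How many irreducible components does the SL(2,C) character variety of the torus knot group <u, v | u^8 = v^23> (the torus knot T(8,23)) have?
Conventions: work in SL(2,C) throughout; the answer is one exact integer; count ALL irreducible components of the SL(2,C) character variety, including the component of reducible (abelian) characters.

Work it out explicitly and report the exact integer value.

For T(8,23): irreducibility forces the central element u^8 = v^23 to one of +I, -I.
On an irreducible component, tr(u) is locked at 2*cos(pi*alpha/8) for some alpha in 1..7, and tr(v) at 2*cos(pi*beta/23) for some beta in 1..22.
u^8 = (-1)^alpha I and v^23 = (-1)^beta I must agree, so alpha and beta have equal parity.
count pairs: odd alpha (4 choices) x odd beta (11), plus even alpha (3) x even beta (11): 4*11 + 3*11 = 77.
components with irreducible characters: 77; plus the single component of reducible (abelian) characters: total 78.

78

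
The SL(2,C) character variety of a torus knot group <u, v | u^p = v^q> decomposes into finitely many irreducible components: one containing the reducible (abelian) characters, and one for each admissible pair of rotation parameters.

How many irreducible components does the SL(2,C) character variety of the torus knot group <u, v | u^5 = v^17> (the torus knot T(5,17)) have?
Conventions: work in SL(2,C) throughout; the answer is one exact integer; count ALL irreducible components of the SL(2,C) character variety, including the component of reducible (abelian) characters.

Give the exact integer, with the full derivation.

In the torus knot group T(5,17), u^5 = v^17 is central, so an irreducible representation sends it to +I or -I (Schur).
So on each irreducible component the traces are pinned: tr(u) = 2*cos(pi*alpha/5) with 1 <= alpha <= 4, tr(v) = 2*cos(pi*beta/17) with 1 <= beta <= 16.
Consistency of u^5 = (-1)^alpha I with v^17 = (-1)^beta I forces alpha = beta (mod 2).
Counting: 2 odd alphas x 8 odd betas + 2 even alphas x 8 even betas = 16 + 16 = 32.
That is 32 components of irreducible characters, and with the reducible (abelian) component the total is 33.

33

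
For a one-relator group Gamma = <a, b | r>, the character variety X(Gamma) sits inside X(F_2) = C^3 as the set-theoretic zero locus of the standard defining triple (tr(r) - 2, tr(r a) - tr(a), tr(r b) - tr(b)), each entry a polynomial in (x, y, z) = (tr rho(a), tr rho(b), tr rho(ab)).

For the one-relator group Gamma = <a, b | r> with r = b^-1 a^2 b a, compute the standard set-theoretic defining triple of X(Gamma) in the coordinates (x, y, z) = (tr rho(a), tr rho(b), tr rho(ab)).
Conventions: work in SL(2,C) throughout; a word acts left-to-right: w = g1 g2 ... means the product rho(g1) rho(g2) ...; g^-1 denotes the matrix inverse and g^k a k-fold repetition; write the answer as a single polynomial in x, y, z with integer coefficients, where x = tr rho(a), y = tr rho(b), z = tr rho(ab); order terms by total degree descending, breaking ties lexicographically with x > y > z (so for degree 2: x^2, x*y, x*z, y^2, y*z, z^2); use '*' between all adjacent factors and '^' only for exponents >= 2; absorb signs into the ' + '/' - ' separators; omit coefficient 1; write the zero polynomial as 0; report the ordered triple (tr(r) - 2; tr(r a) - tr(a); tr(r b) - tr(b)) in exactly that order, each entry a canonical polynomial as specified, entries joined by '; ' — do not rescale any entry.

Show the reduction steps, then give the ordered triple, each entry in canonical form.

tr(a b a) = tr(a) * tr(b a) - tr(b)   [square of a] = x*z - y
use: tr(a^2 b a) = tr(a) * tr(a b a) - tr(a b)   [square of a] = x^2*z - x*y - z
tr(b a b a) = tr(a b) * tr(a b) - tr(1)   [split at a repeated a] = z^2 - 2
tr(b a b) = tr(b) * tr(a b) - tr(a)   [square of b] = y*z - x
apply: tr(a^2 b a b) = tr(a) * tr(b a b a) - tr(b a b)   [square of a] = x*z^2 - y*z - x
apply: tr(b^-1 a^2 b a) = tr(a^2 b a) * tr(b) - tr(a^2 b a b)   [inverse elimination on b] = x^2*y*z - x*y^2 - x*z^2 + x
tr(a^2 b a^2) = tr(a) * tr(a^2 b a) - tr(a^2 b)   [square of a] = x^3*z - x^2*y - 2*x*z + y
use: tr(a^2) = tr(a) * tr(a) - tr(1)   [square of a] = x^2 - 2
tr(b a^2 b) = tr(b) * tr(a^2 b) - tr(a^2)   [square of b] = x*y*z - x^2 - y^2 + 2
use: tr(a^2 b a^2 b) = tr(a) * tr(b a^2 b a) - tr(b a^2 b)   [square of a] = x^2*z^2 - 2*x*y*z + y^2 - 2
tr(b^-1 a^2 b a^2) = tr(a^2 b a^2) * tr(b) - tr(a^2 b a^2 b)   [inverse elimination on b] = x^3*y*z - x^2*y^2 - x^2*z^2 + 2
assemble the triple (tr(r) - 2; tr(r a) - x; tr(r b) - y)

x^2*y*z - x*y^2 - x*z^2 + x - 2; x^3*y*z - x^2*y^2 - x^2*z^2 - x + 2; x^2*z - x*y - y - z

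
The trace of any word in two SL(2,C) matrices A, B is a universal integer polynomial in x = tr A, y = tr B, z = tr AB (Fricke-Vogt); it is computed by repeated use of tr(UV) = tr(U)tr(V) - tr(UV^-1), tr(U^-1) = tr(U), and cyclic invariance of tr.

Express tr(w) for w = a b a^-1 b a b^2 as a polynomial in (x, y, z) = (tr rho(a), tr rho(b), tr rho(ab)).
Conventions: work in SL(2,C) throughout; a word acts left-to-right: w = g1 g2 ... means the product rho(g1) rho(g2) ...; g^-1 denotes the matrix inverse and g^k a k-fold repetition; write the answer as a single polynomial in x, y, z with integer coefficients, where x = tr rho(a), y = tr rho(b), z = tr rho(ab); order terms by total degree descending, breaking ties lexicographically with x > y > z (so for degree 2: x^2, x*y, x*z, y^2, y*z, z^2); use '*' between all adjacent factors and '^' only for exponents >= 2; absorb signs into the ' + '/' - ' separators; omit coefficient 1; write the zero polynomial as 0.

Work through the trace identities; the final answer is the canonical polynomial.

use: trace(a b a b) = trace(a b) trace(a b) - trace(1) = z^2 - 2
use: trace(a b a) = trace(a) trace(b a) - trace(b) = x*z - y
trace(a b^2 a b) = trace(b) trace(a b a b) - trace(a b a) = y*z^2 - x*z - y
apply: trace(b^2 a) = trace(b) trace(a b) - trace(a) = y*z - x
trace(b^2) = trace(b) trace(b) - trace(1) = y^2 - 2
trace(a b^2 a) = trace(a) trace(b^2 a) - trace(b^2) = x*y*z - x^2 - y^2 + 2
trace(b a b^2 a b) = trace(b) trace(a b^2 a b) - trace(a b^2 a) = y^2*z^2 - 2*x*y*z + x^2 - 2
trace(a b a b a b) = trace(b a) trace(b a b a) - trace(b^-1 a^-1) = z^3 - 3*z
trace(a b a b a) = trace(a) trace(b a b a) - trace(b a b) = x*z^2 - y*z - x
trace(b a b^2 a b a) = trace(b) trace(a b a b a b) - trace(a b a b a) = y*z^3 - x*z^2 - 2*y*z + x
apply: trace(a b a^-1 b a b^2) = trace(b a b^2 a b) trace(a) - trace(b a b^2 a b a) = x*y^2*z^2 - 2*x^2*y*z - y*z^3 + x^3 + x*z^2 + 2*y*z - 3*x

x*y^2*z^2 - 2*x^2*y*z - y*z^3 + x^3 + x*z^2 + 2*y*z - 3*x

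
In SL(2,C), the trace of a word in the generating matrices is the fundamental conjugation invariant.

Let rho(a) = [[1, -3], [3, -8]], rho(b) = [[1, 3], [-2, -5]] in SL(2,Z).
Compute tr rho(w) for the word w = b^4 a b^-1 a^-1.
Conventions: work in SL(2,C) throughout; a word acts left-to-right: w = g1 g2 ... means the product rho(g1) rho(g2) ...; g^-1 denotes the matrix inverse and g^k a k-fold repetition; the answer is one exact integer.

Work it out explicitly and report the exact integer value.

rho(b) = [[1, 3], [-2, -5]]
... * rho(b) = [[1, 3], [-2, -5]]  ->  [[-5, -12], [8, 19]]
... * rho(b) = [[1, 3], [-2, -5]]  ->  [[19, 45], [-30, -71]]
... * rho(b) = [[1, 3], [-2, -5]]  ->  [[-71, -168], [112, 265]]
... * rho(a) = [[1, -3], [3, -8]]  ->  [[-575, 1557], [907, -2456]]
... * rho(b^-1) = [[-5, -3], [2, 1]]  ->  [[5989, 3282], [-9447, -5177]]
... * rho(a^-1) = [[-8, 3], [-3, 1]]  ->  [[-57758, 21249], [91107, -33518]]
tr = -57758 + -33518 = -91276

-91276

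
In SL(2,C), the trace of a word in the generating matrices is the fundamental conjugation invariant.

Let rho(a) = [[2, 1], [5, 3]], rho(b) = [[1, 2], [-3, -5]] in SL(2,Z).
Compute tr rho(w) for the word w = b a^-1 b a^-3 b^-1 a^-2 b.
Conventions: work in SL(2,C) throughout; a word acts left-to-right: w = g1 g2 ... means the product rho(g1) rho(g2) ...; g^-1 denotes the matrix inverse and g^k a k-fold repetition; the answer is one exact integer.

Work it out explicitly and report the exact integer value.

rho(b) = [[1, 2], [-3, -5]]
... * rho(a^-1) = [[3, -1], [-5, 2]]  ->  [[-7, 3], [16, -7]]
... * rho(b) = [[1, 2], [-3, -5]]  ->  [[-16, -29], [37, 67]]
... * rho(a^-1) = [[3, -1], [-5, 2]]  ->  [[97, -42], [-224, 97]]
... * rho(a^-1) = [[3, -1], [-5, 2]]  ->  [[501, -181], [-1157, 418]]
... * rho(a^-1) = [[3, -1], [-5, 2]]  ->  [[2408, -863], [-5561, 1993]]
... * rho(b^-1) = [[-5, -2], [3, 1]]  ->  [[-14629, -5679], [33784, 13115]]
... * rho(a^-1) = [[3, -1], [-5, 2]]  ->  [[-15492, 3271], [35777, -7554]]
... * rho(a^-1) = [[3, -1], [-5, 2]]  ->  [[-62831, 22034], [145101, -50885]]
... * rho(b) = [[1, 2], [-3, -5]]  ->  [[-128933, -235832], [297756, 544627]]
tr = -128933 + 544627 = 415694

415694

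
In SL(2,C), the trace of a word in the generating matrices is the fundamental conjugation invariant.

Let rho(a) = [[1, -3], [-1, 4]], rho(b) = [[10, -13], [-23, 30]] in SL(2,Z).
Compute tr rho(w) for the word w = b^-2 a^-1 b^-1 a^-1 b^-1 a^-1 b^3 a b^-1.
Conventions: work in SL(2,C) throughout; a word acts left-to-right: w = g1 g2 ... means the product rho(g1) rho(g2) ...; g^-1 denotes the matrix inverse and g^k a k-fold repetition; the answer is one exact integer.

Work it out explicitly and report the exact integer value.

rho(b^-1) = [[30, 13], [23, 10]]
... * rho(b^-1) = [[30, 13], [23, 10]]  ->  [[1199, 520], [920, 399]]
... * rho(a^-1) = [[4, 3], [1, 1]]  ->  [[5316, 4117], [4079, 3159]]
... * rho(b^-1) = [[30, 13], [23, 10]]  ->  [[254171, 110278], [195027, 84617]]
... * rho(a^-1) = [[4, 3], [1, 1]]  ->  [[1126962, 872791], [864725, 669698]]
... * rho(b^-1) = [[30, 13], [23, 10]]  ->  [[53883053, 23378416], [41344804, 17938405]]
... * rho(a^-1) = [[4, 3], [1, 1]]  ->  [[238910628, 185027575], [183317621, 141972817]]
... * rho(b) = [[10, -13], [-23, 30]]  ->  [[-1866527945, 2444989086], [-1432198581, 1876055437]]
... * rho(b) = [[10, -13], [-23, 30]]  ->  [[-74900028428, 97614535865], [-57471260861, 74900244663]]
... * rho(b) = [[10, -13], [-23, 30]]  ->  [[-2994134609175, 3902136445514], [-2297418235859, 2994133731083]]
... * rho(a) = [[1, -3], [-1, 4]]  ->  [[-6896271054689, 24590949609581], [-5291551966942, 18868789631909]]
... * rho(b^-1) = [[30, 13], [23, 10]]  ->  [[358703709379693, 156257972384853], [275235602525647, 119897720748844]]
tr = 358703709379693 + 119897720748844 = 478601430128537

478601430128537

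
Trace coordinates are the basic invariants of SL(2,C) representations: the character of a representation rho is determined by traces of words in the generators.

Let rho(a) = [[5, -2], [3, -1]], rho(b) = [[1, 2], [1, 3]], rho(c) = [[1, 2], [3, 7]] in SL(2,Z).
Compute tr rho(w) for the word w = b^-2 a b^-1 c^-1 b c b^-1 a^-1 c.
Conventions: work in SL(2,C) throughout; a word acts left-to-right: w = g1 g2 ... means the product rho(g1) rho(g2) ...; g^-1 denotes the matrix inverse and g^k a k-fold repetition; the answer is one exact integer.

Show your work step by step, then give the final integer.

3950

rho(b^-1) = [[3, -2], [-1, 1]]
... * rho(b^-1) = [[3, -2], [-1, 1]]  ->  [[11, -8], [-4, 3]]
... * rho(a) = [[5, -2], [3, -1]]  ->  [[31, -14], [-11, 5]]
... * rho(b^-1) = [[3, -2], [-1, 1]]  ->  [[107, -76], [-38, 27]]
... * rho(c^-1) = [[7, -2], [-3, 1]]  ->  [[977, -290], [-347, 103]]
... * rho(b) = [[1, 2], [1, 3]]  ->  [[687, 1084], [-244, -385]]
... * rho(c) = [[1, 2], [3, 7]]  ->  [[3939, 8962], [-1399, -3183]]
... * rho(b^-1) = [[3, -2], [-1, 1]]  ->  [[2855, 1084], [-1014, -385]]
... * rho(a^-1) = [[-1, 2], [-3, 5]]  ->  [[-6107, 11130], [2169, -3953]]
... * rho(c) = [[1, 2], [3, 7]]  ->  [[27283, 65696], [-9690, -23333]]
tr = 27283 + -23333 = 3950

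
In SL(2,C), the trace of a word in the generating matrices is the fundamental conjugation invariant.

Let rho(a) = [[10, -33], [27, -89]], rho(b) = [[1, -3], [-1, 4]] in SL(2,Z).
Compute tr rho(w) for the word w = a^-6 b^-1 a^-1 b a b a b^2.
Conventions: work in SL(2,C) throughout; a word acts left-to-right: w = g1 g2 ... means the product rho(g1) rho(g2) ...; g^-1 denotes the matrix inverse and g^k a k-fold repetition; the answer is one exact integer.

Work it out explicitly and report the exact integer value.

14005764318162989171

rho(a^-1) = [[-89, 33], [-27, 10]]
... * rho(a^-1) = [[-89, 33], [-27, 10]]  ->  [[7030, -2607], [2133, -791]]
... * rho(a^-1) = [[-89, 33], [-27, 10]]  ->  [[-555281, 205920], [-168480, 62479]]
... * rho(a^-1) = [[-89, 33], [-27, 10]]  ->  [[43860169, -16265073], [13307787, -4935050]]
... * rho(a^-1) = [[-89, 33], [-27, 10]]  ->  [[-3464398070, 1284734847], [-1051146693, 389806471]]
... * rho(a^-1) = [[-89, 33], [-27, 10]]  ->  [[273643587361, -101477787840], [83027280960, -30789776159]]
... * rho(b^-1) = [[4, 3], [1, 1]]  ->  [[993096561604, 719452974243], [301319347681, 218292066721]]
... * rho(a^-1) = [[-89, 33], [-27, 10]]  ->  [[-107810824287317, 39966716275362], [-32711307745076, 12126459140683]]
... * rho(b) = [[1, -3], [-1, 4]]  ->  [[-147777540562679, 483299337963399], [-44837766885759, 146639759797960]]
... * rho(a) = [[10, -33], [27, -89]]  ->  [[11571306719384983, -38136982240174104], [3510895845687330, -11571292314788393]]
... * rho(b) = [[1, -3], [-1, 4]]  ->  [[49708288959559087, -187261849118851365], [15082188160475723, -56817856796215562]]
... * rho(a) = [[10, -33], [27, -89]]  ->  [[-4558987036613395985, 15025931035912321614], [-1383260251893062944, 4559077045567486159]]
... * rho(b) = [[1, -3], [-1, 4]]  ->  [[-19584918072525717599, 73780685253489474411], [-5942337297460549103, 22386088937949133468]]
... * rho(b) = [[1, -3], [-1, 4]]  ->  [[-93365603326015192010, 353877495231535050441], [-28328426235409682571, 107371367644178181181]]
tr = -93365603326015192010 + 107371367644178181181 = 14005764318162989171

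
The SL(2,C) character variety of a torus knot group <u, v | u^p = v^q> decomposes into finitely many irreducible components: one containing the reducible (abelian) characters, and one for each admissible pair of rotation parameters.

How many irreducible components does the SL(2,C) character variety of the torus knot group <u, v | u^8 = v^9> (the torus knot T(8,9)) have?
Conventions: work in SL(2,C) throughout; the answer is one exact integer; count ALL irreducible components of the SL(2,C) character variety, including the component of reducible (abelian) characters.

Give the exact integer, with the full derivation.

For T(8,9): irreducibility forces the central element u^8 = v^9 to one of +I, -I.
On an irreducible component, tr(u) is locked at 2*cos(pi*alpha/8) for some alpha in 1..7, and tr(v) at 2*cos(pi*beta/9) for some beta in 1..8.
Consistency of u^8 = (-1)^alpha I with v^9 = (-1)^beta I forces alpha = beta (mod 2).
Enumerate parity-matched pairs: 4*4 odd-odd plus 3*4 even-even gives 28.
Total: 28 irreducible-character components + 1 reducible (abelian) component = 29.

29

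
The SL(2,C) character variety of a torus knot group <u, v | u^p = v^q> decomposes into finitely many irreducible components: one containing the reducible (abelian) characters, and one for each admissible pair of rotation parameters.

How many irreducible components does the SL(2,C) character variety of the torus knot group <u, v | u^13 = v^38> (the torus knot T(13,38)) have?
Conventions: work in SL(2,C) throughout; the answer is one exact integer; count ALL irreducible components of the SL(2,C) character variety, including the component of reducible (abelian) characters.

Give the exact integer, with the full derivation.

223

In the torus knot group T(13,38), u^13 = v^38 is central, so an irreducible representation sends it to +I or -I (Schur).
So on each irreducible component the traces are pinned: tr(u) = 2*cos(pi*alpha/13) with 1 <= alpha <= 12, tr(v) = 2*cos(pi*beta/38) with 1 <= beta <= 37.
The two central values (-1)^alpha I and (-1)^beta I must be the same matrix, so alpha and beta share a parity.
Counting: 6 odd alphas x 19 odd betas + 6 even alphas x 18 even betas = 114 + 108 = 222.
components with irreducible characters: 222; plus the single component of reducible (abelian) characters: total 223.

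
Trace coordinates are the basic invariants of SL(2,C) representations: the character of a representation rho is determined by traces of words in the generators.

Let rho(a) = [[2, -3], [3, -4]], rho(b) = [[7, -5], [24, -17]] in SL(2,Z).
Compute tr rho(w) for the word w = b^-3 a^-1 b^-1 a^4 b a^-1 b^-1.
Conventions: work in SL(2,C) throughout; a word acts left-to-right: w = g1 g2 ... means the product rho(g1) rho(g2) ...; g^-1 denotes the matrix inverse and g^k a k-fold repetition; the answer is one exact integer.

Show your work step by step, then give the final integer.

-4549198

rho(b^-1) = [[-17, 5], [-24, 7]]
... * rho(b^-1) = [[-17, 5], [-24, 7]]  ->  [[169, -50], [240, -71]]
... * rho(b^-1) = [[-17, 5], [-24, 7]]  ->  [[-1673, 495], [-2376, 703]]
... * rho(a^-1) = [[-4, 3], [-3, 2]]  ->  [[5207, -4029], [7395, -5722]]
... * rho(b^-1) = [[-17, 5], [-24, 7]]  ->  [[8177, -2168], [11613, -3079]]
... * rho(a) = [[2, -3], [3, -4]]  ->  [[9850, -15859], [13989, -22523]]
... * rho(a) = [[2, -3], [3, -4]]  ->  [[-27877, 33886], [-39591, 48125]]
... * rho(a) = [[2, -3], [3, -4]]  ->  [[45904, -51913], [65193, -73727]]
... * rho(a) = [[2, -3], [3, -4]]  ->  [[-63931, 69940], [-90795, 99329]]
... * rho(b) = [[7, -5], [24, -17]]  ->  [[1231043, -869325], [1748331, -1234618]]
... * rho(a^-1) = [[-4, 3], [-3, 2]]  ->  [[-2316197, 1954479], [-3289470, 2775757]]
... * rho(b^-1) = [[-17, 5], [-24, 7]]  ->  [[-7532147, 2100368], [-10697178, 2982949]]
tr = -7532147 + 2982949 = -4549198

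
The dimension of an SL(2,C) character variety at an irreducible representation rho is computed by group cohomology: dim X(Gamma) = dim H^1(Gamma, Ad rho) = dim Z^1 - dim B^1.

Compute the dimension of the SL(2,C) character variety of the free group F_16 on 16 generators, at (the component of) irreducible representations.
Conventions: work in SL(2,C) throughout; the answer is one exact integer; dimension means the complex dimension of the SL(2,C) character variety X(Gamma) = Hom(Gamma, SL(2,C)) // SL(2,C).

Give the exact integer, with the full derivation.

Here Gamma is free of rank 16 — no relator constrains a cocycle.
So Z^1 = (sl_2)^16 in full: dim Z^1 = 48.
dim B^1 = 3: the coboundary map is injective because an irreducible image has centralizer 0 in sl_2.
dim X = dim H^1 = dim Z^1 - dim B^1 = 48 - 3 = 45.

45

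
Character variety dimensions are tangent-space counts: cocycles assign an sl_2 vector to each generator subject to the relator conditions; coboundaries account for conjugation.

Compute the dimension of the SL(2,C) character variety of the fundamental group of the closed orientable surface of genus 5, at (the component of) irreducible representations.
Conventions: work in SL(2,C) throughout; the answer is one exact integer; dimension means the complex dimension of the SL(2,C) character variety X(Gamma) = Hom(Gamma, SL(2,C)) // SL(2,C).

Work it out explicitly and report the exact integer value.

Gamma = pi_1(Sigma_5) = < a_1, b_1, ..., a_5, b_5 | prod [a_i, b_i] > has 2g = 10 generators and 1 relator.
Unconstrained cocycle data is one sl_2 vector per generator (30 dimensions), cut by the relator condition d_2(z) = 0.
H^2 = coker(d_2) is dual to H^0 = 0 at irreducible rho (Poincare duality), so d_2 is onto: dim Z^1 = 27.
dim B^1 = 3 (coboundaries, injective at irreducible rho).
dim X = dim H^1 = 27 - 3 = 24.

24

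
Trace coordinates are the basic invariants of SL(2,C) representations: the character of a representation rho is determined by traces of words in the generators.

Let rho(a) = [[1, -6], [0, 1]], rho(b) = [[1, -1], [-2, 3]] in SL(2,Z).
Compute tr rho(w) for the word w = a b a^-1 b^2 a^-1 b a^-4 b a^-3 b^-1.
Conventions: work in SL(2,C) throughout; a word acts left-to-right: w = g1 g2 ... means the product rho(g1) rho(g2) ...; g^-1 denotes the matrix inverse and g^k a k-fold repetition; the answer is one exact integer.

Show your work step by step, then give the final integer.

-5216686

rho(a) = [[1, -6], [0, 1]]
... * rho(b) = [[1, -1], [-2, 3]]  ->  [[13, -19], [-2, 3]]
... * rho(a^-1) = [[1, 6], [0, 1]]  ->  [[13, 59], [-2, -9]]
... * rho(b) = [[1, -1], [-2, 3]]  ->  [[-105, 164], [16, -25]]
... * rho(b) = [[1, -1], [-2, 3]]  ->  [[-433, 597], [66, -91]]
... * rho(a^-1) = [[1, 6], [0, 1]]  ->  [[-433, -2001], [66, 305]]
... * rho(b) = [[1, -1], [-2, 3]]  ->  [[3569, -5570], [-544, 849]]
... * rho(a^-1) = [[1, 6], [0, 1]]  ->  [[3569, 15844], [-544, -2415]]
... * rho(a^-1) = [[1, 6], [0, 1]]  ->  [[3569, 37258], [-544, -5679]]
... * rho(a^-1) = [[1, 6], [0, 1]]  ->  [[3569, 58672], [-544, -8943]]
... * rho(a^-1) = [[1, 6], [0, 1]]  ->  [[3569, 80086], [-544, -12207]]
... * rho(b) = [[1, -1], [-2, 3]]  ->  [[-156603, 236689], [23870, -36077]]
... * rho(a^-1) = [[1, 6], [0, 1]]  ->  [[-156603, -702929], [23870, 107143]]
... * rho(a^-1) = [[1, 6], [0, 1]]  ->  [[-156603, -1642547], [23870, 250363]]
... * rho(a^-1) = [[1, 6], [0, 1]]  ->  [[-156603, -2582165], [23870, 393583]]
... * rho(b^-1) = [[3, 1], [2, 1]]  ->  [[-5634139, -2738768], [858776, 417453]]
tr = -5634139 + 417453 = -5216686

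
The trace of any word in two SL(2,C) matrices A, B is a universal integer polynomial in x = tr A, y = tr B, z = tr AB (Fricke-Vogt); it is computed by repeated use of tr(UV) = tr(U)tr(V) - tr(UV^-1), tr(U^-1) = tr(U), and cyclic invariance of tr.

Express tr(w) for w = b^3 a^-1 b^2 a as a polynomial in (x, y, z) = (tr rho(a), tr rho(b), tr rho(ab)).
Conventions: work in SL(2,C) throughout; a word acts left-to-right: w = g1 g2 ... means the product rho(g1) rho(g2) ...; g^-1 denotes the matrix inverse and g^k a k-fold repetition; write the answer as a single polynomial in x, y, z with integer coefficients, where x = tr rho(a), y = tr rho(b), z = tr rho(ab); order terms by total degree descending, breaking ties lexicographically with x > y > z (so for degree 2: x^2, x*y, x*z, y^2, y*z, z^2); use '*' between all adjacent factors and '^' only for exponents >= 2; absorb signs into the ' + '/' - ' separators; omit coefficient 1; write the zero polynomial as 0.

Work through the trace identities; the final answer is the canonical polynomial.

x*y^4*z - x^2*y^3 - y^3*z^2 - x*y^2*z + x^2*y + y*z^2 + y

and trace(a b^2) = trace(b) * trace(a b) - trace(a)  (reduce the b square) = y*z - x
trace(b^2 a b) = trace(b) * trace(a b^2) - trace(a b)  (reduce the b square) = y^2*z - x*y - z
trace(b a b^3) = trace(b) * trace(b^2 a b) - trace(b^2 a)  (reduce the b square) = y^3*z - x*y^2 - 2*y*z + x
trace(b^2 a b^3) = trace(b) * trace(b a b^3) - trace(b a b^2)  (reduce the b square) = y^4*z - x*y^3 - 3*y^2*z + 2*x*y + z
trace(a b a b) = trace(a b) * trace(a b) - trace(1)  (split on a) = z^2 - 2
and trace(a b a) = trace(a) * trace(b a) - trace(b)  (reduce the a square) = x*z - y
trace(b a b a b) = trace(b) * trace(a b a b) - trace(a b a)  (reduce the b square) = y*z^2 - x*z - y
next, trace(a b^3 a b) = trace(b) * trace(b a b a b) - trace(b a b a)  (reduce the b square) = y^2*z^2 - x*y*z - y^2 - z^2 + 2
next, trace(b^2) = trace(b) * trace(b) - trace(1)  (reduce the b square) = y^2 - 2
trace(b^3) = trace(b) * trace(b^2) - trace(b)  (reduce the b square) = y^3 - 3*y
next, trace(a b^3 a) = trace(a) * trace(b^3 a) - trace(b^3)  (reduce the a square) = x*y^2*z - x^2*y - y^3 - x*z + 3*y
trace(b^2 a b^3 a) = trace(b) * trace(a b^3 a b) - trace(a b^3 a)  (reduce the b square) = y^3*z^2 - 2*x*y^2*z + x^2*y - y*z^2 + x*z - y
next, trace(b^3 a^-1 b^2 a) = trace(b^2 a b^3) * trace(a) - trace(b^2 a b^3 a)  (eliminate a^-1) = x*y^4*z - x^2*y^3 - y^3*z^2 - x*y^2*z + x^2*y + y*z^2 + y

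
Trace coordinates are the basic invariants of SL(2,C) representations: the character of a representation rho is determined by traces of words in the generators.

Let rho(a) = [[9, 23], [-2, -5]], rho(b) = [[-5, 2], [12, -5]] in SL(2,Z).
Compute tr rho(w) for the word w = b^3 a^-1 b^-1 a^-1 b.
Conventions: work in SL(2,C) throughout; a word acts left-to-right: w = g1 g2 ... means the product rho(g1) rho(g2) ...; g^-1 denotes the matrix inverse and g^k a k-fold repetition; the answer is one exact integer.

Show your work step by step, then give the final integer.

72107578

rho(b) = [[-5, 2], [12, -5]]
... * rho(b) = [[-5, 2], [12, -5]]  ->  [[49, -20], [-120, 49]]
... * rho(b) = [[-5, 2], [12, -5]]  ->  [[-485, 198], [1188, -485]]
... * rho(a^-1) = [[-5, -23], [2, 9]]  ->  [[2821, 12937], [-6910, -31689]]
... * rho(b^-1) = [[-5, -2], [-12, -5]]  ->  [[-169349, -70327], [414818, 172265]]
... * rho(a^-1) = [[-5, -23], [2, 9]]  ->  [[706091, 3262084], [-1729560, -7990429]]
... * rho(b) = [[-5, 2], [12, -5]]  ->  [[35614553, -14898238], [-87237348, 36493025]]
tr = 35614553 + 36493025 = 72107578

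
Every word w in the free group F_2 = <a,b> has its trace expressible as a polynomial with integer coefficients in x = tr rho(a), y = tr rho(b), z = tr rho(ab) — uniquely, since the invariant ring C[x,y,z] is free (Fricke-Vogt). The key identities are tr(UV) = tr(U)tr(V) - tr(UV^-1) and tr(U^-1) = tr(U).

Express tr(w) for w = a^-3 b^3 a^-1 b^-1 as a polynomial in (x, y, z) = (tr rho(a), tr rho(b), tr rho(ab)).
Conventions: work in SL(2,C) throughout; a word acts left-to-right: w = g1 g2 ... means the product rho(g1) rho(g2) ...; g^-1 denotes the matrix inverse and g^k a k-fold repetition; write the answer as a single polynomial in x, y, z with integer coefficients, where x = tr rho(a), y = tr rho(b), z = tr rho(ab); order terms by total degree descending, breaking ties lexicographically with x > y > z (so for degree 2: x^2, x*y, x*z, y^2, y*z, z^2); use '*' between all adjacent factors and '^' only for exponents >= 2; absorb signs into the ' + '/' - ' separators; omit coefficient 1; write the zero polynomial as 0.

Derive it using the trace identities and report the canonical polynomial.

x^3*y^3*z - x^2*y^4 - x^2*y^2*z^2 - 2*x^3*y*z - x*y^3*z + 3*x^2*y^2 + x^2*z^2 + y^4 + y^2*z^2 + 3*x*y*z - x^2 - 4*y^2 - z^2 + 2

tr(b^2) = tr(b) * tr(b) - tr(1) = y^2 - 2
next, tr(b^3) = tr(b) * tr(b^2) - tr(b) = y^3 - 3*y
next, tr(a b^2) = tr(b) * tr(a b) - tr(a) = y*z - x
tr(b^3 a) = tr(b) * tr(a b^2) - tr(a b) = y^2*z - x*y - z
tr(a^-1 b^3) = tr(b^3) * tr(a) - tr(b^3 a) = x*y^3 - y^2*z - 2*x*y + z
next, tr(a^-1 b^3 a^-1) = tr(a^-1 b^3) * tr(a) - tr(a^-1 b^3 a) = x^2*y^3 - x*y^2*z - 2*x^2*y - y^3 + x*z + 3*y
tr(a^-2 b^3 a^-1) = tr(a^-1 b^3 a^-1) * tr(a) - tr(a^-1 b^3) = x^3*y^3 - x^2*y^2*z - 2*x^3*y - 2*x*y^3 + x^2*z + y^2*z + 5*x*y - z
and tr(b^4) = tr(b) * tr(b^3) - tr(b^2) = y^4 - 4*y^2 + 2
tr(b^4 a) = tr(b) * tr(b^2 a b) - tr(b^2 a) = y^3*z - x*y^2 - 2*y*z + x
and tr(b a^-1 b^3) = tr(b^4) * tr(a) - tr(b^4 a) = x*y^4 - y^3*z - 3*x*y^2 + 2*y*z + x
tr(a b a b) = tr(b a) * tr(b a) - tr(1)   [split at repeated b] = z^2 - 2
and tr(a b a) = tr(a) * tr(b a) - tr(b) = x*z - y
next, tr(a b a b^2) = tr(b) * tr(a b a b) - tr(a b a) = y*z^2 - x*z - y
and tr(b^3 a b a) = tr(b) * tr(a b a b^2) - tr(a b a b) = y^2*z^2 - x*y*z - y^2 - z^2 + 2
and tr(b a^-1 b^3 a) = tr(b^3 a b) * tr(a) - tr(b^3 a b a) = x*y^3*z - x^2*y^2 - y^2*z^2 - x*y*z + x^2 + y^2 + z^2 - 2
tr(b^3 a^-1 b a^-1) = tr(b a^-1 b^3) * tr(a) - tr(b a^-1 b^3 a) = x^2*y^4 - 2*x*y^3*z - 2*x^2*y^2 + y^2*z^2 + 3*x*y*z - y^2 - z^2 + 2
tr(a^-2 b^3 a^-1 b) = tr(b^3 a^-1 b a^-1) * tr(a) - tr(b^3 a^-1 b) = x^3*y^4 - 2*x^2*y^3*z - 2*x^3*y^2 - x*y^4 + x*y^2*z^2 + 3*x^2*y*z + y^3*z + 2*x*y^2 - x*z^2 - 2*y*z + x
and tr(a^-1 b^3 a^-1 b^-1 a^-1) = tr(a^-2 b^3 a^-1) * tr(b) - tr(a^-2 b^3 a^-1 b) = x^2*y^3*z - x*y^4 - x*y^2*z^2 - 2*x^2*y*z + 3*x*y^2 + x*z^2 + y*z - x
tr(a^-1 b^2) = tr(b^2) * tr(a) - tr(b^2 a) = x*y^2 - y*z - x
next, tr(b^-1 a^-1 b^3 a) = tr(a^-1 b^3 a) * tr(b) - tr(a^-1 b^3 a b) = -x*y^3*z + x^2*y^2 + y^4 + y^2*z^2 + x*y*z - x^2 - 4*y^2 - z^2 + 2
next, tr(a^-1 b^3 a^-1 b^-1) = tr(b^-1 a^-1 b^3) * tr(a) - tr(b^-1 a^-1 b^3 a) = x*y^3*z - y^4 - y^2*z^2 - 2*x*y*z + 4*y^2 + z^2 - 2
next, tr(a^-3 b^3 a^-1 b^-1) = tr(a^-1 b^3 a^-1 b^-1 a^-1) * tr(a) - tr(a^-1 b^3 a^-1 b^-1) = x^3*y^3*z - x^2*y^4 - x^2*y^2*z^2 - 2*x^3*y*z - x*y^3*z + 3*x^2*y^2 + x^2*z^2 + y^4 + y^2*z^2 + 3*x*y*z - x^2 - 4*y^2 - z^2 + 2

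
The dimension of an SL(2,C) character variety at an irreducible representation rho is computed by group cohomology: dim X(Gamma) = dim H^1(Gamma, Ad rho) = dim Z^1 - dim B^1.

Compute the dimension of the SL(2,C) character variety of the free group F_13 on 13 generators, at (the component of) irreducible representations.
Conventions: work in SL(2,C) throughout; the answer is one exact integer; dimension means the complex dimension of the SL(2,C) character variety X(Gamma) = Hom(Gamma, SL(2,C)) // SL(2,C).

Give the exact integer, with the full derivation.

The free group F_13: 13 generators, no relators.
Z^1(Gamma, Ad rho) = (sl_2)^13: a cocycle is a free choice of one sl_2 vector per generator, so dim Z^1 = 3*13 = 39.
At an irreducible rho the centralizer of the image in sl_2 is 0, so the coboundary map sl_2 -> Z^1 is injective: dim B^1 = 3.
dim H^1 = 39 - 3 = 36, which is dim X.

36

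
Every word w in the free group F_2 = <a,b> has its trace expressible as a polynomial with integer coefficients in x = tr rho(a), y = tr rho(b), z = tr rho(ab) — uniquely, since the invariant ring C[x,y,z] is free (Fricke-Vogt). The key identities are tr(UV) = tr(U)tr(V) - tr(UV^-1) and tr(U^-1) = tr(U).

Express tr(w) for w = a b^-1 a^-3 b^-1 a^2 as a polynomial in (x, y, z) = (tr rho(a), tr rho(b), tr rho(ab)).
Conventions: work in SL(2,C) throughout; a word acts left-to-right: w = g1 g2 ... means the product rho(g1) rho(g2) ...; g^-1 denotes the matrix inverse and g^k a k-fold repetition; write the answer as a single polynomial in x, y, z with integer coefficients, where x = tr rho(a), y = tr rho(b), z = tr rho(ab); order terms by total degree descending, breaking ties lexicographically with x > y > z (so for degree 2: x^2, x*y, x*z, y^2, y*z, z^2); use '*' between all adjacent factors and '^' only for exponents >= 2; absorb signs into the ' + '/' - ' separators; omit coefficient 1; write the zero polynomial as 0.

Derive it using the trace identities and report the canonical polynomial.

x^5*y*z - x^6 - x^4*y^2 - x^4*z^2 - 2*x^3*y*z + 6*x^4 + 2*x^2*y^2 + 2*x^2*z^2 + x*y*z - 9*x^2 - z^2 + 2

apply: tr(b^-1) = tr(b) = y
tr(a^2 b) = tr(a) tr(b a) - tr(b) = x*z - y
apply: tr(a^2) = tr(a) tr(a) - tr(1) = x^2 - 2
tr(b^2 a^2) = tr(b) tr(a^2 b) - tr(a^2) = x*y*z - x^2 - y^2 + 2
tr(b^2 a) = tr(b) tr(a b) - tr(a) = y*z - x
apply: tr(b a^3 b) = tr(a) tr(b^2 a^2) - tr(b^2 a) = x^2*y*z - x^3 - x*y^2 - y*z + 3*x
apply: tr(b a b a) = tr(b a) tr(b a) - tr(1)   [split at repeated b] = z^2 - 2
use: tr(b a b a^2) = tr(a) tr(b a b a) - tr(b a b) = x*z^2 - y*z - x
use: tr(b a^3 b a) = tr(a) tr(b a b a^2) - tr(b a b a) = x^2*z^2 - x*y*z - x^2 - z^2 + 2
apply: tr(a^-1 b a^3 b) = tr(b a^3 b) tr(a) - tr(b a^3 b a) = x^3*y*z - x^4 - x^2*y^2 - x^2*z^2 + 4*x^2 + z^2 - 2
tr(a^3 b a^-2 b) = tr(a^-1 b a^3 b) tr(a) - tr(a^-1 b a^3 b a) = x^4*y*z - x^5 - x^3*y^2 - x^3*z^2 - x^2*y*z + 5*x^3 + x*y^2 + x*z^2 + y*z - 5*x
tr(a^-2 b^-1 a^3 b) = tr(a^3 b a^-2) tr(b) - tr(a^3 b a^-2 b) = -x^4*y*z + x^5 + x^3*y^2 + x^3*z^2 + x^2*y*z - 5*x^3 - x*y^2 - x*z^2 + 5*x
use: tr(a^3) = tr(a) tr(a^2) - tr(a) = x^3 - 3*x
apply: tr(a b a^2) = tr(a) tr(b a^2) - tr(b a) = x^2*z - x*y - z
tr(a^3 b a) = tr(a) tr(a b a^2) - tr(a b a) = x^3*z - x^2*y - 2*x*z + y
tr(b^-1 a^3 b a) = tr(a^3 b a) tr(b) - tr(a^3 b a b) = x^3*y*z - x^2*y^2 - x^2*z^2 - x*y*z + x^2 + y^2 + z^2 - 2
tr(a^-1 b^-1 a^3 b) = tr(b^-1 a^3 b) tr(a) - tr(b^-1 a^3 b a) = -x^3*y*z + x^4 + x^2*y^2 + x^2*z^2 + x*y*z - 4*x^2 - y^2 - z^2 + 2
apply: tr(a^-3 b^-1 a^3 b) = tr(a^-2 b^-1 a^3 b) tr(a) - tr(a^-2 b^-1 a^3 b a) = -x^5*y*z + x^6 + x^4*y^2 + x^4*z^2 + 2*x^3*y*z - 6*x^4 - 2*x^2*y^2 - 2*x^2*z^2 - x*y*z + 9*x^2 + y^2 + z^2 - 2
tr(a b^-1 a^-3 b^-1 a^2) = tr(a^-3 b^-1 a^3) tr(b) - tr(a^-3 b^-1 a^3 b) = x^5*y*z - x^6 - x^4*y^2 - x^4*z^2 - 2*x^3*y*z + 6*x^4 + 2*x^2*y^2 + 2*x^2*z^2 + x*y*z - 9*x^2 - z^2 + 2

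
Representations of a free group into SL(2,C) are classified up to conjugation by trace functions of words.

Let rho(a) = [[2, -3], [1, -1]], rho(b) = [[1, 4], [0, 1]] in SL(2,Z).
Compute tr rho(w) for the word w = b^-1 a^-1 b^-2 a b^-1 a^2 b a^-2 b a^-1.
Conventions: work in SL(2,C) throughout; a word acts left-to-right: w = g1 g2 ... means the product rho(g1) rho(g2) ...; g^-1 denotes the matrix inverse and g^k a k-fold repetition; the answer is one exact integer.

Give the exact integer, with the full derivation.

2553

rho(b^-1) = [[1, -4], [0, 1]]
... * rho(a^-1) = [[-1, 3], [-1, 2]]  ->  [[3, -5], [-1, 2]]
... * rho(b^-1) = [[1, -4], [0, 1]]  ->  [[3, -17], [-1, 6]]
... * rho(b^-1) = [[1, -4], [0, 1]]  ->  [[3, -29], [-1, 10]]
... * rho(a) = [[2, -3], [1, -1]]  ->  [[-23, 20], [8, -7]]
... * rho(b^-1) = [[1, -4], [0, 1]]  ->  [[-23, 112], [8, -39]]
... * rho(a) = [[2, -3], [1, -1]]  ->  [[66, -43], [-23, 15]]
... * rho(a) = [[2, -3], [1, -1]]  ->  [[89, -155], [-31, 54]]
... * rho(b) = [[1, 4], [0, 1]]  ->  [[89, 201], [-31, -70]]
... * rho(a^-1) = [[-1, 3], [-1, 2]]  ->  [[-290, 669], [101, -233]]
... * rho(a^-1) = [[-1, 3], [-1, 2]]  ->  [[-379, 468], [132, -163]]
... * rho(b) = [[1, 4], [0, 1]]  ->  [[-379, -1048], [132, 365]]
... * rho(a^-1) = [[-1, 3], [-1, 2]]  ->  [[1427, -3233], [-497, 1126]]
tr = 1427 + 1126 = 2553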